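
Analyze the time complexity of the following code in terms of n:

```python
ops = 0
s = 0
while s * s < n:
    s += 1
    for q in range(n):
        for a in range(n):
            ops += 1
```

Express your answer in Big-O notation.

Each loop level contributes: √n × n × n. Multiplying the contributions gives O(n^2√n).

Answer: O(n^2√n)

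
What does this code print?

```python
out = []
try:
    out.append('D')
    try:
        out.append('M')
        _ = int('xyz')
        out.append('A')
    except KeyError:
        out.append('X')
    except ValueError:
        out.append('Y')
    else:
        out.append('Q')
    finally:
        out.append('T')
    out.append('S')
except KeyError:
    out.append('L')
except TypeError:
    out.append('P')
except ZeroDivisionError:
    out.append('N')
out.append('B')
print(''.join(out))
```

Execution trace: 'D' (try body) → 'M' (inner try body) → 'Y' (inner except ValueError) → 'T' (inner finally) → 'S' (try body, no exception) → 'B' (after the try/except). Output: DMYTSB

Answer: DMYTSB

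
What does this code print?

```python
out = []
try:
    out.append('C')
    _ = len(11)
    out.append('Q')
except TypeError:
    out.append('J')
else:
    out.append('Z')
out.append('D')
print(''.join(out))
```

Execution trace: 'C' (try body) → 'J' (except TypeError) → 'D' (after the try/except). Output: CJD

Answer: CJD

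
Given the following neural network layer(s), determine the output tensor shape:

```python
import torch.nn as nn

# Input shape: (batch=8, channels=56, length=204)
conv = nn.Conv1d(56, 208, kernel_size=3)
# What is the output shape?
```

Input: (8, 56, 204) -> Output: (8, 208, 202)

Answer: (8, 208, 202)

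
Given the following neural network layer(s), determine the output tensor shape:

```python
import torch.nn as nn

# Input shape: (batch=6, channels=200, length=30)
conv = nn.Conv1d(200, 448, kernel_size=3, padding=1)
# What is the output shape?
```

Input: (6, 200, 30) -> Output: (6, 448, 30)

Answer: (6, 448, 30)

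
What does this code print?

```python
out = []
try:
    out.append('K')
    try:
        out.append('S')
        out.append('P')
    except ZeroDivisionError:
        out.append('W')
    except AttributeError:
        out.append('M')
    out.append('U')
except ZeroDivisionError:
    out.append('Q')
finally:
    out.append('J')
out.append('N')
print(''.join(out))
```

Execution trace: 'K' (try body) → 'S' (inner try body) → 'P' (inner try body, no exception) → 'U' (try body, no exception) → 'J' (finally) → 'N' (after the try/except). Output: KSPUJN

Answer: KSPUJN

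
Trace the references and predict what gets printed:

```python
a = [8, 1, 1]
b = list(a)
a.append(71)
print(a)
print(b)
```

Key concept: list() constructor creates copy.
Step by step:
`a = [8, 1, 1]` → a = [8, 1, 1]
`b = list(a)` → b = [8, 1, 1]
`a.append(71)` → a = [8, 1, 1, 71]
`print(a)` → prints [8, 1, 1, 71]
`print(b)` → prints [8, 1, 1]

Answer:
[8, 1, 1, 71]
[8, 1, 1]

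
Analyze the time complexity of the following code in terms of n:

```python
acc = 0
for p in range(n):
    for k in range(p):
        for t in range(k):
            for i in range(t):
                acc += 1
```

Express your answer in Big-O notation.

Each loop level contributes: n × n × n × n. Multiplying the contributions gives O(n^4).

Answer: O(n^4)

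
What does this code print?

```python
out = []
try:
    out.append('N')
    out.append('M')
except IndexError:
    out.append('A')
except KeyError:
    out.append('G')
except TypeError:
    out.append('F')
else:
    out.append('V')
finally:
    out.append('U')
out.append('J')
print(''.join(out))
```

Execution trace: 'N' (try body) → 'M' (try body, no exception) → 'V' (else) → 'U' (finally) → 'J' (after the try/except). Output: NMVUJ

Answer: NMVUJ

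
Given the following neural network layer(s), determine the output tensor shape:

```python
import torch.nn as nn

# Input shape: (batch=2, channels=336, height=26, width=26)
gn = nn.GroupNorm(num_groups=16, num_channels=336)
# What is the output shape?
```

Input: (2, 336, 26, 26) -> Output: (2, 336, 26, 26)

Answer: (2, 336, 26, 26)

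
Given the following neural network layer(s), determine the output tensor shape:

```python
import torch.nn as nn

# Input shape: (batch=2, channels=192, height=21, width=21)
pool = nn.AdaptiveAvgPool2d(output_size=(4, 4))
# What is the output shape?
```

Input: (2, 192, 21, 21) -> Output: (2, 192, 4, 4)

Answer: (2, 192, 4, 4)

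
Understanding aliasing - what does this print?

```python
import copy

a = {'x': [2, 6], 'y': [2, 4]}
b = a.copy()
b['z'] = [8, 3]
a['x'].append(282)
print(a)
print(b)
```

Key concept: shallow copy of dict with mutable values.
Step by step:
`a = {'x': [2, 6], 'y': [2, 4]}` → a = {'x': [2, 6], 'y': [2, 4]}
`b = a.copy()` → b = {'x': [2, 6], 'y': [2, 4]}
`b['z'] = [8, 3]` → b = {'x': [2, 6], 'y': [2, 4], 'z': [8, 3]}
`a['x'].append(282)` → a = {'x': [2, 6, 282], 'y': [2, 4]}; b = {'x': [2, 6, 282], 'y': [2, 4], 'z': [8, 3]}
`print(a)` → prints {'x': [2, 6, 282], 'y': [2, 4]}
`print(b)` → prints {'x': [2, 6, 282], 'y': [2, 4], 'z': [8, 3]}

Answer:
{'x': [2, 6, 282], 'y': [2, 4]}
{'x': [2, 6, 282], 'y': [2, 4], 'z': [8, 3]}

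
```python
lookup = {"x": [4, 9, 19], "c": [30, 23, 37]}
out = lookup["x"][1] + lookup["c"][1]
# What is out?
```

Trace:
`lookup = {"x": [4, 9, 19], "c": [30, 23, 37]}` → lookup = {'x': [4, 9, 19], 'c': [30, 23, 37]}
`out = lookup["x"][1] + lookup["c"][1]` → out = 32
So out = 32

Answer: 32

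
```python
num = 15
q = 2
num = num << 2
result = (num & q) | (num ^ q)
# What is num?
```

Trace:
`num = 15` → num = 15
`q = 2` → q = 2
`num = num << 2` → num = 60
`result = (num & q) | (num ^ q)` → result = 62
So num = 60

Answer: 60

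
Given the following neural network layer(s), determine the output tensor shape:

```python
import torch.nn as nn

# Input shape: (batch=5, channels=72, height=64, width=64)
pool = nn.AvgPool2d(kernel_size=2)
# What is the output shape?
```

Input: (5, 72, 64, 64) -> Output: (5, 72, 32, 32)

Answer: (5, 72, 32, 32)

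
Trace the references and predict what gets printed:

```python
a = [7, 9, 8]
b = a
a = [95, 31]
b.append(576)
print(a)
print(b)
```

Key concept: rebinding vs mutation: a is rebound to a new list, b still points at the original.
Step by step:
`a = [7, 9, 8]` → a = [7, 9, 8]
`b = a` → b = [7, 9, 8] (same object as a)
`a = [95, 31]` → a = [95, 31]
`b.append(576)` → b = [7, 9, 8, 576]
`print(a)` → prints [95, 31]
`print(b)` → prints [7, 9, 8, 576]

Answer:
[95, 31]
[7, 9, 8, 576]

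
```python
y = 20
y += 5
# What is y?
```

Trace:
`y = 20` → y = 20
`y += 5` → y = 25
So y = 25

Answer: 25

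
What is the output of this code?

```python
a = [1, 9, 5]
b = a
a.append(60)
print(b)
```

Key concept: basic list aliasing.
Step by step:
`a = [1, 9, 5]` → a = [1, 9, 5]
`b = a` → b = [1, 9, 5] (same object as a)
`a.append(60)` → a = [1, 9, 5, 60] (same object as b); b = [1, 9, 5, 60] (same object as a)
`print(b)` → prints [1, 9, 5, 60]

Answer: [1, 9, 5, 60]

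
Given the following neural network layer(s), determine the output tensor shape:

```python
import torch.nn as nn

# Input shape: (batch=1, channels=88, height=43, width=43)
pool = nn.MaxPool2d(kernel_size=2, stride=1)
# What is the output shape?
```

Input: (1, 88, 43, 43) -> Output: (1, 88, 42, 42)

Answer: (1, 88, 42, 42)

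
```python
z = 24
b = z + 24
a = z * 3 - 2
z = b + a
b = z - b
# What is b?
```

Trace:
`z = 24` → z = 24
`b = z + 24` → b = 48
`a = z * 3 - 2` → a = 70
`z = b + a` → z = 118
`b = z - b` → b = 70
So b = 70

Answer: 70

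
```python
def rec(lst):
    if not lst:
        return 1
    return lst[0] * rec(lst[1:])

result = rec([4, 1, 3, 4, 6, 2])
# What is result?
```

Product over [4, 1, 3, 4, 6, 2] = 4 * 1 * 3 * 4 * 6 * 2 = 576

Answer: 576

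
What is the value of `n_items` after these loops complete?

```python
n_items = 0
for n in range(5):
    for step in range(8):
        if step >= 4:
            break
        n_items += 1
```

Inner breaks at 4, outer runs 5 times
`n_items` takes the values: 0 → 1 → 2 → 3 → 4 → 5 → 6 → 7 → 8 → 9 → 10 → 11 → 12 → 13 → 14 → 15 → 16 → 17 → 18 → 19 → 20

Answer: 20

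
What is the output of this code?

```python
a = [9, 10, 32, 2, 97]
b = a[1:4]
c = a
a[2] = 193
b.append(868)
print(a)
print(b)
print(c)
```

Key concept: slice vs alias.
Step by step:
`a = [9, 10, 32, 2, 97]` → a = [9, 10, 32, 2, 97]
`b = a[1:4]` → b = [10, 32, 2]
`c = a` → c = [9, 10, 32, 2, 97] (same object as a)
`a[2] = 193` → a = [9, 10, 193, 2, 97] (same object as c); c = [9, 10, 193, 2, 97] (same object as a)
`b.append(868)` → b = [10, 32, 2, 868]
`print(a)` → prints [9, 10, 193, 2, 97]
`print(b)` → prints [10, 32, 2, 868]
`print(c)` → prints [9, 10, 193, 2, 97]

Answer:
[9, 10, 193, 2, 97]
[10, 32, 2, 868]
[9, 10, 193, 2, 97]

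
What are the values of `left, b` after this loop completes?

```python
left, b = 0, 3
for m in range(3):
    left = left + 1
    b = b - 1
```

left goes 0→3, b goes 3→0
`left, b` takes the values: (0, 3) → (1, 3) → (1, 2) → (2, 2) → (2, 1) → (3, 1) → (3, 0)

Answer: 3, 0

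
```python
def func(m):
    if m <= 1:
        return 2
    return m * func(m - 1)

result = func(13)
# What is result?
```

func(13) = 13 * 12 * 11 * 10 * 9 * 8 * 7 * 6 * 5 * 4 * 3 * 2 * 2 = 12454041600

Answer: 12454041600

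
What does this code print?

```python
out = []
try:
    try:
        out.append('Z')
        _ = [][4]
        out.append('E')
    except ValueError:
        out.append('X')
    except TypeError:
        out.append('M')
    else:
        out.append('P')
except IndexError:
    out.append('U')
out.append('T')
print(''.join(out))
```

Execution trace: 'Z' (try body) → 'U' (outer except IndexError) → 'T' (after the try/except). Output: ZUT

Answer: ZUT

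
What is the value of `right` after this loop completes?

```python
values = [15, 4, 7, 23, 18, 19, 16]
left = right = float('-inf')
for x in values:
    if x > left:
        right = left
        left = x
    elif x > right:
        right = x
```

Second largest (with repeats) in [15, 4, 7, 23, 18, 19, 16]
`right` takes the values: -inf → 4 → 7 → 15 → 18 → 19

Answer: 19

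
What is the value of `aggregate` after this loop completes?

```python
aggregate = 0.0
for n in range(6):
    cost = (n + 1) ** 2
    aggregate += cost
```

Sum of squared losses 1² + 2² + ... + 6²
`aggregate` takes the values: 0.0 → 1.0 → 5.0 → 14.0 → 30.0 → 55.0 → 91.0

Answer: 91.0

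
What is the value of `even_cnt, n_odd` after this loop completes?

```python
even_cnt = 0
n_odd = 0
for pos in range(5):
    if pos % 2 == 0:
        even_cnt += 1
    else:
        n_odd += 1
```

Count evens and odds in range(5)
`even_cnt, n_odd` takes the values: (0, 0) → (1, 0) → (1, 1) → (2, 1) → (2, 2) → (3, 2)

Answer: 3, 2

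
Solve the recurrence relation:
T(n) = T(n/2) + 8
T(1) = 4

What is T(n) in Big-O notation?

Each step divides n by 2 and adds 8. After log_2(n) steps we reach T(1)=4. So T(n) = 8·log_2(n) + 4 = O(log n).

Answer: O(log n)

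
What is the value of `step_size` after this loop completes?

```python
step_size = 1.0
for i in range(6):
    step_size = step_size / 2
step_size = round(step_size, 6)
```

Halving LR 6 times: 1 / 2^6
`step_size` takes the values: 1.0 → 0.5 → 0.25 → 0.125 → 0.0625 → 0.03125 → 0.015625

Answer: 0.015625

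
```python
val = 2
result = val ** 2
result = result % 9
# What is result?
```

Trace:
`val = 2` → val = 2
`result = val ** 2` → result = 4
`result = result % 9` → result = 4
So result = 4

Answer: 4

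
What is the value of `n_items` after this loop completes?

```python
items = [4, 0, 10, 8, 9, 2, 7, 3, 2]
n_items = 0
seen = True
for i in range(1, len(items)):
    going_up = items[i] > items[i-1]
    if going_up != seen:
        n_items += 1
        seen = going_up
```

Count direction changes in [4, 0, 10, 8, 9, 2, 7, 3, 2]
`n_items` takes the values: 0 → 1 → 2 → 3 → 4 → 5 → 6 → 7

Answer: 7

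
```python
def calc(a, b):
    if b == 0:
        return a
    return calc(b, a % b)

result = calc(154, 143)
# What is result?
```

calc(154, 143) -> calc(143, 11) -> calc(11, 0) -> 11

Answer: 11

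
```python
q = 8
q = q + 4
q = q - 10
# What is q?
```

Trace:
`q = 8` → q = 8
`q = q + 4` → q = 12
`q = q - 10` → q = 2
So q = 2

Answer: 2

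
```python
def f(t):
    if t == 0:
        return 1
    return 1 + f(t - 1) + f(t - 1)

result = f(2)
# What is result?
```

f(t) = 1 + 2·f(t-1), f(0)=1. Closed form: (1+1)·2^2 - 1 = 7.

Answer: 7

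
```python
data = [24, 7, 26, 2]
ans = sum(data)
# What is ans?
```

Trace:
`data = [24, 7, 26, 2]` → data = [24, 7, 26, 2]
`ans = sum(data)` → ans = 59
So ans = 59

Answer: 59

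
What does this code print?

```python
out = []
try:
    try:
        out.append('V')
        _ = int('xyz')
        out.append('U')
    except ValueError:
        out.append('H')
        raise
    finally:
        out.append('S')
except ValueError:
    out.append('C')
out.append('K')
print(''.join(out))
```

Execution trace: 'V' (inner try body) → 'H' (inner except ValueError) → 'S' (inner finally) → 'C' (outer except ValueError) → 'K' (after the try/except). Output: VHSCK

Answer: VHSCK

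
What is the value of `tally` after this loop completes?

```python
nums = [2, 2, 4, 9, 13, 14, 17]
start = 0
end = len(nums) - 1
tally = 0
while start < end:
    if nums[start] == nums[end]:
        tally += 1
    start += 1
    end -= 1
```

Count matching pairs from ends
`tally` takes the values: 0

Answer: 0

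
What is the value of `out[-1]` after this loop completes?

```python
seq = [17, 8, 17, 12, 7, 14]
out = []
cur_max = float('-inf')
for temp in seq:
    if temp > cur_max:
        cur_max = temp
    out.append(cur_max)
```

Running max ends at 17
`out` takes the values: [] → [17] → [17, 17] → [17, 17, 17] → [17, 17, 17, 17] → [17, 17, 17, 17, 17] → [17, 17, 17, 17, 17, 17]
So `out[-1]` = 17

Answer: 17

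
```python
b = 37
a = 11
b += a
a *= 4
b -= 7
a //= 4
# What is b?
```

Trace:
`b = 37` → b = 37
`a = 11` → a = 11
`b += a` → b = 48
`a *= 4` → a = 44
`b -= 7` → b = 41
`a //= 4` → a = 11
So b = 41

Answer: 41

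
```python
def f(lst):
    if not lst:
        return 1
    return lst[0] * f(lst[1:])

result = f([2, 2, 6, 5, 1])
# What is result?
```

Product over [2, 2, 6, 5, 1] = 2 * 2 * 6 * 5 * 1 = 120

Answer: 120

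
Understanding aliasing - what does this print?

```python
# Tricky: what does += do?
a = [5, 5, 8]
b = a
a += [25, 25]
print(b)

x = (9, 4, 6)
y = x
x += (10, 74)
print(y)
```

Key concept: += behavior differs for mutable vs immutable.
Step by step:
`a = [5, 5, 8]` → a = [5, 5, 8]
`b = a` → b = [5, 5, 8] (same object as a)
`a += [25, 25]` → a = [5, 5, 8, 25, 25] (same object as b); b = [5, 5, 8, 25, 25] (same object as a)
`print(b)` → prints [5, 5, 8, 25, 25]
`x = (9, 4, 6)` → x = (9, 4, 6)
`y = x` → y = (9, 4, 6)
`x += (10, 74)` → x = (9, 4, 6, 10, 74)
`print(y)` → prints (9, 4, 6)

Answer:
[5, 5, 8, 25, 25]
(9, 4, 6)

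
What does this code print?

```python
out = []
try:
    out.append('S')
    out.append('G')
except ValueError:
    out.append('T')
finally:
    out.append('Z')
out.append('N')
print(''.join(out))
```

Execution trace: 'S' (try body) → 'G' (try body, no exception) → 'Z' (finally) → 'N' (after the try/except). Output: SGZN

Answer: SGZN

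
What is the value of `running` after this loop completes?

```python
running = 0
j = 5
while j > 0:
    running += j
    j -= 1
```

Sum 5 down to 1
`running` takes the values: 0 → 5 → 9 → 12 → 14 → 15

Answer: 15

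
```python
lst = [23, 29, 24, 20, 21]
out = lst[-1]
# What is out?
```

Trace:
`lst = [23, 29, 24, 20, 21]` → lst = [23, 29, 24, 20, 21]
`out = lst[-1]` → out = 21
So out = 21

Answer: 21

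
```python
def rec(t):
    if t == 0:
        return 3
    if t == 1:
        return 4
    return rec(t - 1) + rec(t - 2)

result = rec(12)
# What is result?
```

Build up from base cases: rec(0)=3, rec(1)=4, rec(2)=7, rec(3)=11, rec(4)=18, rec(5)=29, rec(6)=47, ..., rec(12)=843

Answer: 843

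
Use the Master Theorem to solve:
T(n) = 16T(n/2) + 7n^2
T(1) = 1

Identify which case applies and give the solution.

a=16, b=2, f(n)=7n^2. log_2(16) = 4. Since c=2 < 4, Case 1 applies: T(n) = Θ(n^log_b(a)) = O(n^4).

Answer: O(n^4) - Case 1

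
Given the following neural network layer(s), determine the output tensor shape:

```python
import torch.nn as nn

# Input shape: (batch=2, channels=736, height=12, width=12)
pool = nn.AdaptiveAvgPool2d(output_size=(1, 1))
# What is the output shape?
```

Input: (2, 736, 12, 12) -> Output: (2, 736, 1, 1)

Answer: (2, 736, 1, 1)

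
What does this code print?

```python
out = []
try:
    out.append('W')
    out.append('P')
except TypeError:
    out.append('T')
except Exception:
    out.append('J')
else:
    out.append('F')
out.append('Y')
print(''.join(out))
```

Execution trace: 'W' (try body) → 'P' (try body, no exception) → 'F' (else) → 'Y' (after the try/except). Output: WPFY

Answer: WPFY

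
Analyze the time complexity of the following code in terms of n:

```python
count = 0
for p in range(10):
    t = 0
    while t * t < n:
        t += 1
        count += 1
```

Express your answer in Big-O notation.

Each loop level contributes: 1 × √n. Multiplying the contributions gives O(√n).

Answer: O(√n)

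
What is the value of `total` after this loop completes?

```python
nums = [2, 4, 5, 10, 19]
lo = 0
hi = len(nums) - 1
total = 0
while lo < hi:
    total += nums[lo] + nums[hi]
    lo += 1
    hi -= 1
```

Sum of pairs from ends
`total` takes the values: 0 → 21 → 35

Answer: 35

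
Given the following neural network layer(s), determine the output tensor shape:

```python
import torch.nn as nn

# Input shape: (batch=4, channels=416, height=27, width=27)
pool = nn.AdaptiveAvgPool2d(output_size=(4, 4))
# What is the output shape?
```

Input: (4, 416, 27, 27) -> Output: (4, 416, 4, 4)

Answer: (4, 416, 4, 4)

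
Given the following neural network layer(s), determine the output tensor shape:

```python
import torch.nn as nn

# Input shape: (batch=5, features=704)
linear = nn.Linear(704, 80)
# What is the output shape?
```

Input: (5, 704) -> Output: (5, 80)

Answer: (5, 80)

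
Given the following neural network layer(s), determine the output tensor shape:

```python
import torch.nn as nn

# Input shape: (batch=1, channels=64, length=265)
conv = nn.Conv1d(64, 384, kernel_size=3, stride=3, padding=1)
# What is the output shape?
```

Input: (1, 64, 265) -> Output: (1, 384, 89)

Answer: (1, 384, 89)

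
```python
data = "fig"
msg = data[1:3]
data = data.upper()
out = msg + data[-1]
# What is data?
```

Trace:
`data = "fig"` → data = 'fig'
`msg = data[1:3]` → msg = 'ig'
`data = data.upper()` → data = 'FIG'
`out = msg + data[-1]` → out = 'igG'
So data = 'FIG'

Answer: 'FIG'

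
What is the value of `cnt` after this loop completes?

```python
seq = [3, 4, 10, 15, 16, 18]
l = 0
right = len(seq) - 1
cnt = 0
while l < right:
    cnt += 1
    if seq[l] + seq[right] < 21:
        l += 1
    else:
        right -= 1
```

Steps to find pair summing to 21
`cnt` takes the values: 0 → 1 → 2 → 3 → 4 → 5

Answer: 5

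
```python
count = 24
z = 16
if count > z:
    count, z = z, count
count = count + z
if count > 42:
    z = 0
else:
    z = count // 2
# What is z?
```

Trace:
`count = 24` → count = 24
`z = 16` → z = 16
`if count > z: ...` → count > z is True → count = 16; z = 24
`count = count + z` → count = 40
`if count > 42: ...` → count > 42 is False, take else branch → z = 20
So z = 20

Answer: 20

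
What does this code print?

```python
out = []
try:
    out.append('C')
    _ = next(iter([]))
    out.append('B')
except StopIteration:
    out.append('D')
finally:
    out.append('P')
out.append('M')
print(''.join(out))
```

Execution trace: 'C' (try body) → 'D' (except StopIteration) → 'P' (finally) → 'M' (after the try/except). Output: CDPM

Answer: CDPM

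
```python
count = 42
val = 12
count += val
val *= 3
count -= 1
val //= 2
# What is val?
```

Trace:
`count = 42` → count = 42
`val = 12` → val = 12
`count += val` → count = 54
`val *= 3` → val = 36
`count -= 1` → count = 53
`val //= 2` → val = 18
So val = 18

Answer: 18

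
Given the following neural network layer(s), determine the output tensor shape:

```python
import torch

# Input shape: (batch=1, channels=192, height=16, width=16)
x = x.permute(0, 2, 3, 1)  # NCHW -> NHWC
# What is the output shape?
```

Input: (1, 192, 16, 16) -> Output: (1, 16, 16, 192)

Answer: (1, 16, 16, 192)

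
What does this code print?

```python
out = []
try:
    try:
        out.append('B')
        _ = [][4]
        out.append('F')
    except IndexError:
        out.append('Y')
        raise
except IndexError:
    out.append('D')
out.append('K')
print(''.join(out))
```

Execution trace: 'B' (inner try body) → 'Y' (inner except IndexError) → 'D' (outer except IndexError) → 'K' (after the try/except). Output: BYDK

Answer: BYDK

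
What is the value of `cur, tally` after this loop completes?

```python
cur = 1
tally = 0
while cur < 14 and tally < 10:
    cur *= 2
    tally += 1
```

Double until >= 14 or 10 iterations
`cur, tally` takes the values: (1, 0) → (2, 0) → (2, 1) → (4, 1) → (4, 2) → (8, 2) → (8, 3) → (16, 3) → (16, 4)

Answer: 16, 4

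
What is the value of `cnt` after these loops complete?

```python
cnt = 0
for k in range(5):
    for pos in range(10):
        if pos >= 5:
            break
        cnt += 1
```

Inner breaks at 5, outer runs 5 times
`cnt` takes the values: 0 → 1 → 2 → 3 → 4 → 5 → 6 → 7 → 8 → 9 → 10 → 11 → 12 → 13 → 14 → 15 → 16 → 17 → 18 → 19 → 20 → 21 → 22 → 23 → 24 → 25

Answer: 25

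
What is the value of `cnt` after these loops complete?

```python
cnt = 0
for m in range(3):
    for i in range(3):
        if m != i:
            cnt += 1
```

3² - 3 (exclude diagonal)
`cnt` takes the values: 0 → 1 → 2 → 3 → 4 → 5 → 6

Answer: 6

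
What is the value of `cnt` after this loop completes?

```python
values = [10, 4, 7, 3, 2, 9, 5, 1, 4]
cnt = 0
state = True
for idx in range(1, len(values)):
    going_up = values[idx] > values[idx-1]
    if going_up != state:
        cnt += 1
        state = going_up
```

Count direction changes in [10, 4, 7, 3, 2, 9, 5, 1, 4]
`cnt` takes the values: 0 → 1 → 2 → 3 → 4 → 5 → 6

Answer: 6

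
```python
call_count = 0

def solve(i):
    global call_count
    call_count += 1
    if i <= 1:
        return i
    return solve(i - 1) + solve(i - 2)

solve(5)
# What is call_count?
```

Calls(i) = 1 + Calls(i-1) + Calls(i-2); Calls(0)=Calls(1)=1. For i=5 this gives 15.

Answer: 15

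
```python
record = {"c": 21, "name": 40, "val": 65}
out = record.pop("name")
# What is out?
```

Trace:
`record = {"c": 21, "name": 40, "val": 65}` → record = {'c': 21, 'name': 40, 'val': 65}
`out = record.pop("name")` → record = {'c': 21, 'val': 65}; out = 40
So out = 40

Answer: 40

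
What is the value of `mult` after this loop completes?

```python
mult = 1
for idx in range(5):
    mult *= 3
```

3^5 = 243
`mult` takes the values: 1 → 3 → 9 → 27 → 81 → 243

Answer: 243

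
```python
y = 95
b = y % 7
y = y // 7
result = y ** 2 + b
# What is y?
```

Trace:
`y = 95` → y = 95
`b = y % 7` → b = 4
`y = y // 7` → y = 13
`result = y ** 2 + b` → result = 173
So y = 13

Answer: 13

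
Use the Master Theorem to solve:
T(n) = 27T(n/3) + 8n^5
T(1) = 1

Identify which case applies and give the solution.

a=27, b=3, f(n)=8n^5. log_3(27) = 3. Since c=5 > 3 and the regularity condition holds (27(n/3)^5 = (27/3^5)n^5 with 27/3^5 < 1), Case 3 applies: T(n) = Θ(f(n)) = O(n^5).

Answer: O(n^5) - Case 3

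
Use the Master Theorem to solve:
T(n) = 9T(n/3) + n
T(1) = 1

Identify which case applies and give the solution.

a=9, b=3, f(n)=n. log_3(9) = 2. Since c=1 < 2, Case 1 applies: T(n) = Θ(n^log_b(a)) = O(n^2).

Answer: O(n^2) - Case 1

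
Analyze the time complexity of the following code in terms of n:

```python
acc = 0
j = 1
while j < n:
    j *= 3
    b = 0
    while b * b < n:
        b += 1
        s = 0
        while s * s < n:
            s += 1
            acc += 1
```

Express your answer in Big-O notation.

Each loop level contributes: log n × √n × √n. Multiplying the contributions gives O(n log n).

Answer: O(n log n)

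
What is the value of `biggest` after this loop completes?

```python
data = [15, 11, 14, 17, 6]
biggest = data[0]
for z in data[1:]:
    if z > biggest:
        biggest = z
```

Maximum of [15, 11, 14, 17, 6]
`biggest` takes the values: 15 → 17

Answer: 17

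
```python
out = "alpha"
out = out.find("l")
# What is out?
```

Trace:
`out = "alpha"` → out = 'alpha'
`out = out.find("l")` → out = 1
So out = 1

Answer: 1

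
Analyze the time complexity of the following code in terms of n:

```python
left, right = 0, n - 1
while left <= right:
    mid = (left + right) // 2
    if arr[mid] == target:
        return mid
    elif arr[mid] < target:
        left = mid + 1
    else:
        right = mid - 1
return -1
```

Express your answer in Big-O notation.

This is Binary search in a sorted array. Time complexity: O(log n).

Answer: O(log n)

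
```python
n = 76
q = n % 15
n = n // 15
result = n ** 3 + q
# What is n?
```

Trace:
`n = 76` → n = 76
`q = n % 15` → q = 1
`n = n // 15` → n = 5
`result = n ** 3 + q` → result = 126
So n = 5

Answer: 5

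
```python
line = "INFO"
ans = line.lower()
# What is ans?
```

Trace:
`line = "INFO"` → line = 'INFO'
`ans = line.lower()` → ans = 'info'
So ans = 'info'

Answer: 'info'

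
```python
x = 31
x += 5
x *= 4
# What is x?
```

Trace:
`x = 31` → x = 31
`x += 5` → x = 36
`x *= 4` → x = 144
So x = 144

Answer: 144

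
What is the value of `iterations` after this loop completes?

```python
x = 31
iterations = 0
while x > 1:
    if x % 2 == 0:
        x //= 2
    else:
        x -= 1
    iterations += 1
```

Steps to reduce 31 to 1
`iterations` takes the values: 0 → 1 → 2 → 3 → 4 → 5 → 6 → 7 → 8

Answer: 8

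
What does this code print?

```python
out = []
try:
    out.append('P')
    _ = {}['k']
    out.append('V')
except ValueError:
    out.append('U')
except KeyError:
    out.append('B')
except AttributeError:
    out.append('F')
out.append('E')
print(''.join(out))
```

Execution trace: 'P' (try body) → 'B' (except KeyError) → 'E' (after the try/except). Output: PBE

Answer: PBE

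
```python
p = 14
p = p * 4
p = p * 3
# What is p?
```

Trace:
`p = 14` → p = 14
`p = p * 4` → p = 56
`p = p * 3` → p = 168
So p = 168

Answer: 168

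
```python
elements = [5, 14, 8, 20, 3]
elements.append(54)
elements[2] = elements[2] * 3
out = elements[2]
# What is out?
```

Trace:
`elements = [5, 14, 8, 20, 3]` → elements = [5, 14, 8, 20, 3]
`elements.append(54)` → elements = [5, 14, 8, 20, 3, 54]
`elements[2] = elements[2] * 3` → elements = [5, 14, 24, 20, 3, 54]
`out = elements[2]` → out = 24
So out = 24

Answer: 24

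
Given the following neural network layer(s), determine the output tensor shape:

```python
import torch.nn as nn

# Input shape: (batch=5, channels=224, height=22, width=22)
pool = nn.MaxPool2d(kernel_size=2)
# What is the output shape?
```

Input: (5, 224, 22, 22) -> Output: (5, 224, 11, 11)

Answer: (5, 224, 11, 11)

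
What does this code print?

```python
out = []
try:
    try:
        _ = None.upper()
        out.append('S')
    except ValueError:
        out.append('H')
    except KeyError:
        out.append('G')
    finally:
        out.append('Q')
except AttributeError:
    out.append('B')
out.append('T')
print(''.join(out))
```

Execution trace: 'Q' (finally) → 'B' (outer except AttributeError) → 'T' (after the try/except). Output: QBT

Answer: QBT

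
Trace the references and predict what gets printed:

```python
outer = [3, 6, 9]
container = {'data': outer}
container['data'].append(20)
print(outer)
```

Key concept: dict holds reference to list.
Step by step:
`outer = [3, 6, 9]` → outer = [3, 6, 9]
`container = {'data': outer}` → container = {'data': [3, 6, 9]}
`container['data'].append(20)` → outer = [3, 6, 9, 20]; container = {'data': [3, 6, 9, 20]}
`print(outer)` → prints [3, 6, 9, 20]

Answer: [3, 6, 9, 20]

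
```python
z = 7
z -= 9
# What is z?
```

Trace:
`z = 7` → z = 7
`z -= 9` → z = -2
So z = -2

Answer: -2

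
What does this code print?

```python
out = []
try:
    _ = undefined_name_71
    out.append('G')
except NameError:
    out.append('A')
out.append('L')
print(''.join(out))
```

Execution trace: 'A' (except NameError) → 'L' (after the try/except). Output: AL

Answer: AL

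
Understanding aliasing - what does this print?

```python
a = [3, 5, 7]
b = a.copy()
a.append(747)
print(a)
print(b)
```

Key concept: list.copy() creates independent copy.
Step by step:
`a = [3, 5, 7]` → a = [3, 5, 7]
`b = a.copy()` → b = [3, 5, 7]
`a.append(747)` → a = [3, 5, 7, 747]
`print(a)` → prints [3, 5, 7, 747]
`print(b)` → prints [3, 5, 7]

Answer:
[3, 5, 7, 747]
[3, 5, 7]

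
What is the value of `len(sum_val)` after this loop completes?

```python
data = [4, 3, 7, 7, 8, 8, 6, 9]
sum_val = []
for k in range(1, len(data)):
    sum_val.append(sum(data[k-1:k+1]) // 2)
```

Number of 2-element averages
`sum_val` takes the values: [] → [3] → [3, 5] → [3, 5, 7] → [3, 5, 7, 7] → [3, 5, 7, 7, 8] → [3, 5, 7, 7, 8, 7] → [3, 5, 7, 7, 8, 7, 7]
So `len(sum_val)` = 7

Answer: 7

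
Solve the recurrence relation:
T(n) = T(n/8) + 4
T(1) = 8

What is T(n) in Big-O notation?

Each step divides n by 8 and adds 4. After log_8(n) steps we reach T(1)=8. So T(n) = 4·log_8(n) + 8 = O(log n).

Answer: O(log n)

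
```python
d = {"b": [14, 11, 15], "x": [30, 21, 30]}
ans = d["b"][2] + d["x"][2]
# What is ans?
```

Trace:
`d = {"b": [14, 11, 15], "x": [30, 21, 30]}` → d = {'b': [14, 11, 15], 'x': [30, 21, 30]}
`ans = d["b"][2] + d["x"][2]` → ans = 45
So ans = 45

Answer: 45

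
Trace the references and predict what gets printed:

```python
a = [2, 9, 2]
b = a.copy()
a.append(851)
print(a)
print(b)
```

Key concept: list.copy() creates independent copy.
Step by step:
`a = [2, 9, 2]` → a = [2, 9, 2]
`b = a.copy()` → b = [2, 9, 2]
`a.append(851)` → a = [2, 9, 2, 851]
`print(a)` → prints [2, 9, 2, 851]
`print(b)` → prints [2, 9, 2]

Answer:
[2, 9, 2, 851]
[2, 9, 2]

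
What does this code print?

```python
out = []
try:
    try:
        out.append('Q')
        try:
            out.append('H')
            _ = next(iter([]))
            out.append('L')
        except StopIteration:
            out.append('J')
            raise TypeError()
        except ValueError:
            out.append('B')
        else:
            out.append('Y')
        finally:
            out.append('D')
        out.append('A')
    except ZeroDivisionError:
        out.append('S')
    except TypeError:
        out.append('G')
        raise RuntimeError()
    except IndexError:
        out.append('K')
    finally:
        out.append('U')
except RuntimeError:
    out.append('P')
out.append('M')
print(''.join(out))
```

Execution trace: 'Q' (try body) → 'H' (inner try body) → 'J' (inner except StopIteration) → 'D' (inner finally) → 'G' (except TypeError) → 'U' (finally) → 'P' (outer except RuntimeError) → 'M' (after the try/except). Output: QHJDGUPM

Answer: QHJDGUPM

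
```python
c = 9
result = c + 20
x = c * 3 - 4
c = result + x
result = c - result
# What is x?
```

Trace:
`c = 9` → c = 9
`result = c + 20` → result = 29
`x = c * 3 - 4` → x = 23
`c = result + x` → c = 52
`result = c - result` → result = 23
So x = 23

Answer: 23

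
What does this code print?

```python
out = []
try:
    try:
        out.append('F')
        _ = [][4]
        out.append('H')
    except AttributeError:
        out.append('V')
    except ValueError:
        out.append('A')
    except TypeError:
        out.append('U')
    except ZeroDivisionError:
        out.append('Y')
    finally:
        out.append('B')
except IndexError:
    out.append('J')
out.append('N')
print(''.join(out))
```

Execution trace: 'F' (try body) → 'B' (finally) → 'J' (outer except IndexError) → 'N' (after the try/except). Output: FBJN

Answer: FBJN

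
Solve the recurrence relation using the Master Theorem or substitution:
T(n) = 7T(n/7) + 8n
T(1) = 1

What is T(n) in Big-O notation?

By Master Theorem: a=7, b=7, f(n)=8n. Since log_7(7) = 1 and f(n) = Θ(n^1), Case 2 applies. T(n) = O(n log n).

Answer: O(n log n)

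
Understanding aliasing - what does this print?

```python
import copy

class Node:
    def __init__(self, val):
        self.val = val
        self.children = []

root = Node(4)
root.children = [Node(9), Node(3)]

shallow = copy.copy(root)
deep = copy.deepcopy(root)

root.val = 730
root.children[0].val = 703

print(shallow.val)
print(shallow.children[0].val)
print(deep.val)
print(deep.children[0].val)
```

Key concept: deep copy with custom objects.
Step by step:
`root = Node(4)` → root = Node(val=4, children=[])
`root.children = [Node(9), Node(3)]` → root = Node(val=4, children=[Node(val=9, children=[]), Node(val=3, children=[])])
`shallow = copy.copy(root)` → shallow = Node(val=4, children=[Node(val=9, children=[]), Node(val=3, children=[])])
`deep = copy.deepcopy(root)` → deep = Node(val=4, children=[Node(val=9, children=[]), Node(val=3, children=[])])
`root.val = 730` → root = Node(val=730, children=[Node(val=9, children=[]), Node(val=3, children=[])])
`root.children[0].val = 703` → root = Node(val=730, children=[Node(val=703, children=[]), Node(val=3, children=[])]); shallow = Node(val=4, children=[Node(val=703, children=[]), Node(val=3, children=[])])
`print(shallow.val)` → prints 4
`print(shallow.children[0].val)` → prints 703
`print(deep.val)` → prints 4
`print(deep.children[0].val)` → prints 9

Answer:
4
703
4
9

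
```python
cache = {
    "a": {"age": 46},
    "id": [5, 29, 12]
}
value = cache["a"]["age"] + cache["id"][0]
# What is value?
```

Trace:
`cache = { ...` → cache = {'a': {'age': 46}, 'id': [5, 29, 12]}
`value = cache["a"]["age"] + cache["id"][0]` → value = 51
So value = 51

Answer: 51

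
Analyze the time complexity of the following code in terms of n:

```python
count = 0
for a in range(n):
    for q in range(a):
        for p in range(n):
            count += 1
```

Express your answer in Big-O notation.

Each loop level contributes: n × n × n. Multiplying the contributions gives O(n^3).

Answer: O(n^3)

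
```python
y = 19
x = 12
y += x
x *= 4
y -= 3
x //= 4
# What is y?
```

Trace:
`y = 19` → y = 19
`x = 12` → x = 12
`y += x` → y = 31
`x *= 4` → x = 48
`y -= 3` → y = 28
`x //= 4` → x = 12
So y = 28

Answer: 28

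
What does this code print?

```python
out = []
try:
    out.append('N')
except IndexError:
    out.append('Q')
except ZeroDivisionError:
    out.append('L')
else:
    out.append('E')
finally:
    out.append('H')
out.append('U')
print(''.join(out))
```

Execution trace: 'N' (try body, no exception) → 'E' (else) → 'H' (finally) → 'U' (after the try/except). Output: NEHU

Answer: NEHU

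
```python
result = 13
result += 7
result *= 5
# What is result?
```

Trace:
`result = 13` → result = 13
`result += 7` → result = 20
`result *= 5` → result = 100
So result = 100

Answer: 100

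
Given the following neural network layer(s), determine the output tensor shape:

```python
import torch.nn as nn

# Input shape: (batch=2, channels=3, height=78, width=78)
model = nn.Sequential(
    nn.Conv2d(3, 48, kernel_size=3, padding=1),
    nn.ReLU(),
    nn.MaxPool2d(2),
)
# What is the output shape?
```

Input: (2, 3, 78, 78) -> after Conv2d: (2, 48, 78, 78) -> after ReLU: (2, 48, 78, 78) -> Output: (2, 48, 39, 39)

Answer: (2, 48, 39, 39)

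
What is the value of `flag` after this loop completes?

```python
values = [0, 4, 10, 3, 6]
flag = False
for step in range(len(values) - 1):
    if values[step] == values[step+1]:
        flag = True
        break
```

Check consecutive duplicates in [0, 4, 10, 3, 6]
`flag` takes the values: False

Answer: False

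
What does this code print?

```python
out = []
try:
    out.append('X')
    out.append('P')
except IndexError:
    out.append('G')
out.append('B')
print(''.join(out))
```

Execution trace: 'X' (try body) → 'P' (try body, no exception) → 'B' (after the try/except). Output: XPB

Answer: XPB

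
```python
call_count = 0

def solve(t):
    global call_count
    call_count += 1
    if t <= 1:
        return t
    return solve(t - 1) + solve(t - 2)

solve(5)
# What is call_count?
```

Calls(t) = 1 + Calls(t-1) + Calls(t-2); Calls(0)=Calls(1)=1. For t=5 this gives 15.

Answer: 15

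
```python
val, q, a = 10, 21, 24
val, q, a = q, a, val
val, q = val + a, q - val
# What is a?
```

Trace:
`val, q, a = 10, 21, 24` → val = 10; q = 21; a = 24
`val, q, a = q, a, val` → val = 21; q = 24; a = 10
`val, q = val + a, q - val` → val = 31; q = 3
So a = 10

Answer: 10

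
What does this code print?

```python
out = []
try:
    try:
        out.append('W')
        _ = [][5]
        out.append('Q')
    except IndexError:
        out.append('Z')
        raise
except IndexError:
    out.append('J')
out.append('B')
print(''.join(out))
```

Execution trace: 'W' (inner try body) → 'Z' (inner except IndexError) → 'J' (outer except IndexError) → 'B' (after the try/except). Output: WZJB

Answer: WZJB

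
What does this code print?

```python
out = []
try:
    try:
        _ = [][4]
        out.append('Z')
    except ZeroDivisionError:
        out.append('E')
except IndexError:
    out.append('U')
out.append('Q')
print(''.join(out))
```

Execution trace: 'U' (outer except IndexError) → 'Q' (after the try/except). Output: UQ

Answer: UQ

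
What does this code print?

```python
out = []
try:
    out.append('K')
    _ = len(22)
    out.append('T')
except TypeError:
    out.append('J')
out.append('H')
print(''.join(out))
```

Execution trace: 'K' (try body) → 'J' (except TypeError) → 'H' (after the try/except). Output: KJH

Answer: KJH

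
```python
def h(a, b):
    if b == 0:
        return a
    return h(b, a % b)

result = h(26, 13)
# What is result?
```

h(26, 13) -> h(13, 0) -> 13

Answer: 13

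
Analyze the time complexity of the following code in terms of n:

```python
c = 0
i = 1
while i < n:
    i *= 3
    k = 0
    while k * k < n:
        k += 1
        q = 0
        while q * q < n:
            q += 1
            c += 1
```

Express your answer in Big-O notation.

Each loop level contributes: log n × √n × √n. Multiplying the contributions gives O(n log n).

Answer: O(n log n)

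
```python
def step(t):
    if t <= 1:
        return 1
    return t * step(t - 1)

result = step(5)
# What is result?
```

step(5) = 5 * 4 * 3 * 2 * 1 = 120

Answer: 120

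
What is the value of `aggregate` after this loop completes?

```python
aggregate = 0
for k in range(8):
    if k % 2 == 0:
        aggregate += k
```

Sum of even numbers 0 to 7
`aggregate` takes the values: 0 → 2 → 6 → 12

Answer: 12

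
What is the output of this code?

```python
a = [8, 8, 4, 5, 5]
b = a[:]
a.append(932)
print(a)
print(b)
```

Key concept: slice [:] creates copy.
Step by step:
`a = [8, 8, 4, 5, 5]` → a = [8, 8, 4, 5, 5]
`b = a[:]` → b = [8, 8, 4, 5, 5]
`a.append(932)` → a = [8, 8, 4, 5, 5, 932]
`print(a)` → prints [8, 8, 4, 5, 5, 932]
`print(b)` → prints [8, 8, 4, 5, 5]

Answer:
[8, 8, 4, 5, 5, 932]
[8, 8, 4, 5, 5]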